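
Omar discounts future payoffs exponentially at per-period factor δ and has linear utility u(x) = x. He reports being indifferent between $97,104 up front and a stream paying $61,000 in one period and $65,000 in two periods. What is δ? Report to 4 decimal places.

δ ≈ 0.8400

The stream is worth 61000δ + 65000δ² today, so 61000δ + 65000δ² = 97104.
So 65000δ² + 61000δ − 97104 = 0.
By the quadratic formula (taking the positive root), δ = (−61000 + √28968040000.00) / 130000 ≈ 0.8400.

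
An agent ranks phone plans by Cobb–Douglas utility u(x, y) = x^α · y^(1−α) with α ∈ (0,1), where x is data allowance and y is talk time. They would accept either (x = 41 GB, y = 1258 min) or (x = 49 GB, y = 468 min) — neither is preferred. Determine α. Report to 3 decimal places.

Indifference: 41^α · 1258^(1−α) = 49^α · 468^(1−α).
Rearrange to (41/49)^α = (468/1258)^(1−α) and take logs: α·-0.178248 = (1−α)·-0.988810.
With A = -0.178248 and B = -0.988810: α·A = (1−α)·B, so α = B/(A+B) = -0.988810/-1.167058 ≈ 0.847.

α ≈ 0.847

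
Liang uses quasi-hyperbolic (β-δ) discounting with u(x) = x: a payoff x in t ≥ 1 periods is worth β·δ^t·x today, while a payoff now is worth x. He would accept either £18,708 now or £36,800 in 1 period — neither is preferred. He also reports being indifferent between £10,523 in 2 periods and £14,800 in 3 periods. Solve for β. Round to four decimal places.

From the later pair, β·δ^2·10523 = β·δ^3·14800; dividing through, δ = 10523/14800 = 0.71101.
Substituting δ into 18708 = β·δ·36800: β = 18708/(26165.297) ≈ 0.7150.

β ≈ 0.7150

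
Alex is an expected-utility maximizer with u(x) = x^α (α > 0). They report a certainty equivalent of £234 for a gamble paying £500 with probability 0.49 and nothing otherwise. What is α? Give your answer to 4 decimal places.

α ≈ 0.9395

EU(lottery) = 0.49·500^α + 0.51·0 = 0.49·500^α.
Equating: 234^α = 0.49·500^α, i.e. 0.4680^α = 0.49.
α = ln(0.49) / ln(234/500) = -0.7133499/-0.7592870 ≈ 0.9395.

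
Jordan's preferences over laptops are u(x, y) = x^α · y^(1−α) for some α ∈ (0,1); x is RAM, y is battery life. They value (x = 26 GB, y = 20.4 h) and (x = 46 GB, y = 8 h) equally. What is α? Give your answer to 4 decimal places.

α ≈ 0.6213

The Cobb–Douglas utilities coincide, so 26^α·20.4^(1−α) = 46^α·8^(1−α).
Rearrange to (26/46)^α = (8/20.4)^(1−α) and take logs: α·-0.5705449 = (1−α)·-0.9360934.
So α/(1−α) = (-0.9360934)/(-0.5705449) = 1.6407007, and α = 1.6407007/2.6407007 ≈ 0.6213.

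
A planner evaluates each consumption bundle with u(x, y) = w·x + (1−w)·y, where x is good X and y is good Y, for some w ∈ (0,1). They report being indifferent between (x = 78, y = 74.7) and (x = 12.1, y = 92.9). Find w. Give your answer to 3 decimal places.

Equating utilities: w·78 + (1−w)·74.7 = w·12.1 + (1−w)·92.9.
Rearranging, 65.9·w − 18.2·(1−w) = 0.
The marginal rate of substitution is 18.2/65.9, so w = 18.2/(65.9+18.2) = 0.216.

w = 0.216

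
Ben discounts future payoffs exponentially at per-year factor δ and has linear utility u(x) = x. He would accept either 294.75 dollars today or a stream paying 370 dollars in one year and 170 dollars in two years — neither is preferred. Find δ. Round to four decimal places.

Present value of the stream is 370·δ + 170·δ². Indifference gives 370δ + 170δ² = 294.75.
So 170δ² + 370δ − 294.75 = 0.
The positive root is δ = [−370 + √(370² + 4·170·294.75)] / (2·170) = (−370 + 580.801)/340 ≈ 0.6200.

δ ≈ 0.6200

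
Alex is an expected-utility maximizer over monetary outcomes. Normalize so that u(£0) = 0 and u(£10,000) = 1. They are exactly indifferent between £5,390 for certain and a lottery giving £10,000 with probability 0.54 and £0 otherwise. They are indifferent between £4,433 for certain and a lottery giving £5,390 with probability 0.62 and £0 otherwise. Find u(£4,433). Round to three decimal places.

From the first indifference, u(£5,390) = 0.54·u(£10,000) + 0.46·u(£0) = 0.54·1 + 0.46·0 = 0.54.
The second indifference gives u(£4,433) = 0.62·u(£5,390) + 0.38·u(£0) = 0.62·0.54 + 0.38·0.00 = 0.3348.

0.335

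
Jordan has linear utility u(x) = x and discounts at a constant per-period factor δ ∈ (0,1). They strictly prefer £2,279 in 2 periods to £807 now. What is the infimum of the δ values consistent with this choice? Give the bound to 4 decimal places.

δ > 0.5951

The preference means 807 < δ^2·2279.
So δ^2 > 807/2279 = 0.35410; taking the square root of both positive sides preserves the inequality.
δ > (807/2279)^(1/2) ≈ 0.5951.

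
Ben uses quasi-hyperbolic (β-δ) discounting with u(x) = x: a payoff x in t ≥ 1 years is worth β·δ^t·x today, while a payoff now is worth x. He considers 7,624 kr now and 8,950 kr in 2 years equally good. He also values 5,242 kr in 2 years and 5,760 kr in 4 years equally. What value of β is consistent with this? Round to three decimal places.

β ≈ 0.936

From the later pair, β·δ^2·5242 = β·δ^4·5760; dividing through, δ^2 = 5242/5760 = 0.91007, so δ = 0.95398.
Substituting δ into 7624 = β·δ^2·8950: β = 7624/(8145.122) ≈ 0.936.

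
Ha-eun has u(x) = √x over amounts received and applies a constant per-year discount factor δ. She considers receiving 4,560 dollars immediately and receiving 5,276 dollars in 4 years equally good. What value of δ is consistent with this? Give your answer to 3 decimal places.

The payoff in 4 years is discounted by δ^4, so u(4560) = δ^4·u(5276) and δ^4 = u(4560)/u(5276).
Since u(x) = √x, δ^4 = √(4560/5276) = 0.92967.
Hence δ = (0.92967)^(1/4) = 0.98193.

δ ≈ 0.982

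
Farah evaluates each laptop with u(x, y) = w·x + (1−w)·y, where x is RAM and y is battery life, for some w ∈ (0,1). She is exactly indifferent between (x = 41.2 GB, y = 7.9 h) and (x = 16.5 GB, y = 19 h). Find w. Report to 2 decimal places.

Indifference: w·41.2 + (1−w)·7.9 = w·16.5 + (1−w)·19.
w·(41.2−16.5) = (1−w)·(19−7.9), i.e. w·24.7 = (1−w)·11.1.
So w/(1−w) = 11.1/24.7 = 0.4494, giving w = 11.1/(24.7+11.1) = 0.31.

w = 0.31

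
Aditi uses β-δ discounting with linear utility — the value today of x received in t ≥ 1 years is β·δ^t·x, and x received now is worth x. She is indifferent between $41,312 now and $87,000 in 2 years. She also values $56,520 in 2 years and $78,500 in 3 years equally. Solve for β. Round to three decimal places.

β ≈ 0.916

From the later pair, β·δ^2·56520 = β·δ^3·78500; dividing through, δ = 56520/78500 = 0.72000.
Now use the now-vs-future pair: 41312 = β·δ^2·87000 gives β = 41312/(0.51840·87000) ≈ 0.916.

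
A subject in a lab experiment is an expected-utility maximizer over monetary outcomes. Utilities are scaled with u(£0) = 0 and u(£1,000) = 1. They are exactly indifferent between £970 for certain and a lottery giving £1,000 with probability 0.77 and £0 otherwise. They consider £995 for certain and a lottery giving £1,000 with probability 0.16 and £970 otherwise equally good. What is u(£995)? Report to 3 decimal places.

0.807

From the first indifference, u(£970) = 0.77·u(£1,000) + 0.23·u(£0) = 0.77·1 + 0.23·0 = 0.77.
Then u(£995) = 0.16·u(£1,000) + 0.84·u(£970) = 0.16·1.00 + 0.84·0.77 = 0.8068.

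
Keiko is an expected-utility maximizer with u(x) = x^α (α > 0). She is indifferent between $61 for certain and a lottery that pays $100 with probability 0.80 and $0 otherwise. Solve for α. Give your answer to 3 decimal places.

Since u(0) = 0, the lottery's EU is 0.80·100^α.
Setting u(61) equal to that: 61^α = 0.80·100^α ⇒ (61/100)^α = 0.80.
Take logs: α = ln 0.80 / ln(61/100) ≈ 0.45144.

α ≈ 0.451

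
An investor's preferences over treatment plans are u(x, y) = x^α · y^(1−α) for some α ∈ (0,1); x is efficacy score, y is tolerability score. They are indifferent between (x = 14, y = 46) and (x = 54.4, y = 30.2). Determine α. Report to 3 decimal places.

Indifference: 14^α · 46^(1−α) = 54.4^α · 30.2^(1−α).
Rearrange to (14/54.4)^α = (30.2/46)^(1−α) and take logs: α·-1.357307 = (1−α)·-0.420799.
With A = -1.357307 and B = -0.420799: α·A = (1−α)·B, so α = B/(A+B) = -0.420799/-1.778106 ≈ 0.237.

α ≈ 0.237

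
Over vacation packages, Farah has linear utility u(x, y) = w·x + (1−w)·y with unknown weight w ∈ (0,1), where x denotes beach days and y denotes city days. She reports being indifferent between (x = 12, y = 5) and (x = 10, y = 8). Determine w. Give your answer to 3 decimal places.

w = 0.600

Equating utilities: w·12 + (1−w)·5 = w·10 + (1−w)·8.
Rearranging, 2·w − 3·(1−w) = 0.
The marginal rate of substitution is 3/2, so w = 3/(2+3) = 0.600.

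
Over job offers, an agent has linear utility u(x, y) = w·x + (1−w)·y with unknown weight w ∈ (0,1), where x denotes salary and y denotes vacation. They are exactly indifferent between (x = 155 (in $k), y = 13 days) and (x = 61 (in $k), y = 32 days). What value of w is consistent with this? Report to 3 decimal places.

Indifference: w·155 + (1−w)·13 = w·61 + (1−w)·32.
Rearranging, 94·w − 19·(1−w) = 0.
The marginal rate of substitution is 19/94, so w = 19/(94+19) = 0.168.

w = 0.168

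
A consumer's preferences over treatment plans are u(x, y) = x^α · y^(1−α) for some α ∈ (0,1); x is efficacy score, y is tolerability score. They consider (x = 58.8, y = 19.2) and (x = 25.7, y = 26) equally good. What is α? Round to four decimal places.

The Cobb–Douglas utilities coincide, so 58.8^α·19.2^(1−α) = 25.7^α·26^(1−α).
Taking logs: α·ln 58.8 + (1−α)·ln 19.2 = α·ln 25.7 + (1−α)·ln 26, i.e. α·0.8276509 = (1−α)·0.3031863.
So α/(1−α) = (0.3031863)/(0.8276509) = 0.3663215, and α = 0.3663215/1.3663215 ≈ 0.2681.

α ≈ 0.2681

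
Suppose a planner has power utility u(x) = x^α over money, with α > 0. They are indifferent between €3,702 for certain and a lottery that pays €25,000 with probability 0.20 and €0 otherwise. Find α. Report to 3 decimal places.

EU(lottery) = 0.20·25000^α + 0.80·0 = 0.20·25000^α.
Setting u(3702) equal to that: 3702^α = 0.20·25000^α ⇒ (3702/25000)^α = 0.20.
α = ln(0.20) / ln(3702/25000) = -1.609438/-1.910003 ≈ 0.843.

α ≈ 0.843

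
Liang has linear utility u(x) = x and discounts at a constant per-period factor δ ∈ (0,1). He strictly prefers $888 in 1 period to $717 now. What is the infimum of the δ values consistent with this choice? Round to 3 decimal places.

The preference means 717 < δ·888.
So δ > 717/888 = 0.80743.

δ > 0.807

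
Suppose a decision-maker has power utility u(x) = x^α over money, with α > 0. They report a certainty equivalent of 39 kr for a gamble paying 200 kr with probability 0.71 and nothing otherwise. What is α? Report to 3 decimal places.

Since u(0) = 0, the lottery's EU is 0.71·200^α.
Equating: 39^α = 0.71·200^α, i.e. 0.1950^α = 0.71.
Take logs: α = ln 0.71 / ln(39/200) ≈ 0.20951.

α ≈ 0.210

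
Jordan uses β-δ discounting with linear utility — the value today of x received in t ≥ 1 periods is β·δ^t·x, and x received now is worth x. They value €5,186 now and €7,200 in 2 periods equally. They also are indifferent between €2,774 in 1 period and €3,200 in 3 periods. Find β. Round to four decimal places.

β ≈ 0.8309

The second indifference involves only future payoffs, so β cancels: β·δ^1·2774 = β·δ^3·3200, giving δ^2 = 2774/3200 = 0.86687, so δ = 0.93106.
Substituting δ into 5186 = β·δ^2·7200: β = 5186/(6241.500) ≈ 0.8309.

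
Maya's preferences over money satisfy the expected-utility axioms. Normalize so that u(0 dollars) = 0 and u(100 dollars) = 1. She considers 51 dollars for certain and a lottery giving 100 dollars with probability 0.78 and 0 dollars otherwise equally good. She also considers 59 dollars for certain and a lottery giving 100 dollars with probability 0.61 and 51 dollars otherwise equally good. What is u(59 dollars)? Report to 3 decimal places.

The first gamble pins u(51 dollars): it must equal 0.78·1 + 0.22·0 = 0.78.
Then u(59 dollars) = 0.61·u(100 dollars) + 0.39·u(51 dollars) = 0.61·1.00 + 0.39·0.78 = 0.9142.

0.914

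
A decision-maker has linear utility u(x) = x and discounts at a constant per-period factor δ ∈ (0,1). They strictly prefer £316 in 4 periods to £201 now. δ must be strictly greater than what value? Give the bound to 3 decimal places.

Comparing present values: 201 < δ^4·316.
Hence δ^4 > 201/316 = 0.63608, and x ↦ x^(1/4) is increasing on (0,∞).
δ > (201/316)^(1/4) ≈ 0.893.

δ > 0.893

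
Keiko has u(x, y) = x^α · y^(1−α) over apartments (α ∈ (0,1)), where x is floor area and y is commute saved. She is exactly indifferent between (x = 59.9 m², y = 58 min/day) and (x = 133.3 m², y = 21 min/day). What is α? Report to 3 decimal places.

The Cobb–Douglas utilities coincide, so 59.9^α·58^(1−α) = 133.3^α·21^(1−α).
(59.9/133.3)^α = (21/58)^(1−α); take logs: α·ln(59.9/133.3) = (1−α)·ln(21/58), i.e. α·-0.799926 = (1−α)·-1.015921.
So α/(1−α) = (-1.015921)/(-0.799926) = 1.270019, and α = 1.270019/2.270019 ≈ 0.559.

α ≈ 0.559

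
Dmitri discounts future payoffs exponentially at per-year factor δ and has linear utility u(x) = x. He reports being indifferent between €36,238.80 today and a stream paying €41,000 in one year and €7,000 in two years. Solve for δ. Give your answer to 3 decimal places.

δ ≈ 0.780

The stream is worth 41000δ + 7000δ² today, so 41000δ + 7000δ² = 36238.80.
So 7000δ² + 41000δ − 36238.80 = 0.
By the quadratic formula (taking the positive root), δ = (−41000 + √2695686400.00) / 14000 ≈ 0.780.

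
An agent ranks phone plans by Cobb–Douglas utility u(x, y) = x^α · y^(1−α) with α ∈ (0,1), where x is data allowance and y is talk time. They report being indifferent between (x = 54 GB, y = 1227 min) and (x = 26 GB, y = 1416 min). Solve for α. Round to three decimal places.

Set the two utilities equal: 54^α·1227^(1−α) = 26^α·1416^(1−α).
Taking logs: α·ln 54 + (1−α)·ln 1227 = α·ln 26 + (1−α)·ln 1416, i.e. α·0.730888 = (1−α)·0.143264.
So α/(1−α) = (0.143264)/(0.730888) = 0.196014, and α = 0.196014/1.196014 ≈ 0.164.

α ≈ 0.164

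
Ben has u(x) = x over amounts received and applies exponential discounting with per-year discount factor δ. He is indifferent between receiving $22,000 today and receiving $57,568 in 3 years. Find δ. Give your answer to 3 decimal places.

δ ≈ 0.726

Indifference means u(22000) = δ^3 · u(57568), so δ^3 = u(22000)/u(57568).
With u(x) = x: δ^3 = 22000/57568 = 0.38216.
So δ = 0.38216^(1/3) ≈ 0.726.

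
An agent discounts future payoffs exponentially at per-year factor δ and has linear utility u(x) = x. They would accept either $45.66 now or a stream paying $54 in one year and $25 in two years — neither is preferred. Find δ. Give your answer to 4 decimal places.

δ ≈ 0.6500

Equating present values: 45.66 = 54δ + 25δ².
That is, 25δ² + 54δ − 45.66 = 0, a quadratic in δ.
By the quadratic formula (taking the positive root), δ = (−54 + √7482.00) / 50 ≈ 0.6500.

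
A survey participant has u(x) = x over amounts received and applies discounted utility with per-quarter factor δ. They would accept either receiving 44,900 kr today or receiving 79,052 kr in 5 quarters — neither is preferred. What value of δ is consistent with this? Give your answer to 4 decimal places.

δ ≈ 0.8930

Indifference means u(44900) = δ^5 · u(79052), so δ^5 = u(44900)/u(79052).
With u(x) = x: δ^5 = 44900/79052 = 0.56798.
Hence δ = (0.56798)^(1/5) = 0.893031.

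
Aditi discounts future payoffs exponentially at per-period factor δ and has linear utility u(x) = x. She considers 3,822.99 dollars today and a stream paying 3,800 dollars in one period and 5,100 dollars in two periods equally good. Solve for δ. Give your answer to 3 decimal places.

δ ≈ 0.570

The stream is worth 3800δ + 5100δ² today, so 3800δ + 5100δ² = 3822.99.
That is, 5100δ² + 3800δ − 3822.99 = 0, a quadratic in δ.
By the quadratic formula (taking the positive root), δ = (−3800 + √92428996.00) / 10200 ≈ 0.570.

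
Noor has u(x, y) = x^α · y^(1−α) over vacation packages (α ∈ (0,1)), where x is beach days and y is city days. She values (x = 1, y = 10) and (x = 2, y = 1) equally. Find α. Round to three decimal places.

α ≈ 0.769

Indifference: 1^α · 10^(1−α) = 2^α · 1^(1−α).
Rearrange to (1/2)^α = (1/10)^(1−α) and take logs: α·-0.693147 = (1−α)·-2.302585.
So α/(1−α) = (-2.302585)/(-0.693147) = 3.321929, and α = 3.321929/4.321929 ≈ 0.769.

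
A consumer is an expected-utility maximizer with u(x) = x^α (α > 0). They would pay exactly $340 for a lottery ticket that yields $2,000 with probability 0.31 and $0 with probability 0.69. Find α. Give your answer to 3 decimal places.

Since u(0) = 0, the lottery's EU is 0.31·2000^α.
Equating: 340^α = 0.31·2000^α, i.e. 0.1700^α = 0.31.
Taking logs: α·ln(340/2000) = ln(0.31), so α = -1.171183 / -1.771957 ≈ 0.661.

α ≈ 0.661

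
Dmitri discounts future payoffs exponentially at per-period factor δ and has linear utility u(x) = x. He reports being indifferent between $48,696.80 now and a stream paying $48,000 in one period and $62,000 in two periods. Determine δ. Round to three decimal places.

δ ≈ 0.580

The stream is worth 48000δ + 62000δ² today, so 48000δ + 62000δ² = 48696.80.
Rearranged: 62000δ² + 48000δ − 48696.80 = 0.
δ = (−48000 + √(48000² + 4·62000·48696.80)) / (2·62000) = (−48000 + √14380806400.00) / 124000 ≈ 0.580.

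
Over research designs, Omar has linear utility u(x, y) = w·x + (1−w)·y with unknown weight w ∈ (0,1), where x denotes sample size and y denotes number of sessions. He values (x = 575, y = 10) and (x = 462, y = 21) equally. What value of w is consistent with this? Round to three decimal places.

u(575,10) = u(462,21) means w·575 + (1−w)·10 = w·462 + (1−w)·21.
w·(575−462) = (1−w)·(21−10), i.e. w·113 = (1−w)·11.
Hence w = 11/(113+11) = 11/124 = 0.089.

w = 0.089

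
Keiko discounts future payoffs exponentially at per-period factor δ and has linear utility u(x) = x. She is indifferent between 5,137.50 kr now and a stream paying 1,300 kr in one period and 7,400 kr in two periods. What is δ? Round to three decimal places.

δ ≈ 0.750

The stream is worth 1300δ + 7400δ² today, so 1300δ + 7400δ² = 5137.50.
So 7400δ² + 1300δ − 5137.50 = 0.
By the quadratic formula (taking the positive root), δ = (−1300 + √153760000.00) / 14800 ≈ 0.750.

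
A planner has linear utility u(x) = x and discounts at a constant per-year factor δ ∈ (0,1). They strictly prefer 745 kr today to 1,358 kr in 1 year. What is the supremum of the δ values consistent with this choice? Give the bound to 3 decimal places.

δ < 0.549

Under u(x) = x this choice says 745 > δ·1358.
Dividing through by 1358 gives δ < 0.54860.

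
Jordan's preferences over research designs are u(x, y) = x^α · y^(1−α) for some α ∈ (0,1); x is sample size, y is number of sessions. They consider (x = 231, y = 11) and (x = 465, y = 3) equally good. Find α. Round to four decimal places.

Set the two utilities equal: 231^α·11^(1−α) = 465^α·3^(1−α).
Rearrange to (231/465)^α = (3/11)^(1−α) and take logs: α·-0.6996197 = (1−α)·-1.2992830.
With A = -0.6996197 and B = -1.2992830: α·A = (1−α)·B, so α = B/(A+B) = -1.2992830/-1.9989027 ≈ 0.6500.

α ≈ 0.6500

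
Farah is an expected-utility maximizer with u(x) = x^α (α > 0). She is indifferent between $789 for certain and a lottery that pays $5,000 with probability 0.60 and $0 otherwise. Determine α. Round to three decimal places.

α ≈ 0.277

EU(lottery) = 0.60·5000^α + 0.40·0 = 0.60·5000^α.
Setting u(789) equal to that: 789^α = 0.60·5000^α ⇒ (789/5000)^α = 0.60.
Taking logs: α·ln(789/5000) = ln(0.60), so α = -0.510826 / -1.846427 ≈ 0.277.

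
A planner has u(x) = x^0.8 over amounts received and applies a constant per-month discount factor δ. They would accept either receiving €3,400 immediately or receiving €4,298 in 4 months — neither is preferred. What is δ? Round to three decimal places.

δ ≈ 0.954

The payoff in 4 months is discounted by δ^4, so u(3400) = δ^4·u(4298) and δ^4 = u(3400)/u(4298).
Since u(x) = x^0.8, δ^4 = (3400/4298)^0.8 = 0.79107^0.8 = 0.82903.
So δ = 0.82903^(1/4) ≈ 0.954.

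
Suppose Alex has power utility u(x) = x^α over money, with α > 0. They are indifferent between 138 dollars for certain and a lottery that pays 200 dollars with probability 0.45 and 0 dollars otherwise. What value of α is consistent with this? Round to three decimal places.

EU(lottery) = 0.45·200^α + 0.55·0 = 0.45·200^α.
Setting u(138) equal to that: 138^α = 0.45·200^α ⇒ (138/200)^α = 0.45.
Taking logs: α·ln(138/200) = ln(0.45), so α = -0.798508 / -0.371064 ≈ 2.152.

α ≈ 2.152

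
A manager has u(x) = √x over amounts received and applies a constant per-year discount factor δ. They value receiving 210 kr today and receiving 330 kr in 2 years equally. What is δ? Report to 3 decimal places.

The payoff in 2 years is discounted by δ^2, so u(210) = δ^2·u(330) and δ^2 = u(210)/u(330).
Since u(x) = √x, δ^2 = √(210/330) = 0.79772.
Taking the square root: δ = 0.79772^(1/2) ≈ 0.893.

δ ≈ 0.893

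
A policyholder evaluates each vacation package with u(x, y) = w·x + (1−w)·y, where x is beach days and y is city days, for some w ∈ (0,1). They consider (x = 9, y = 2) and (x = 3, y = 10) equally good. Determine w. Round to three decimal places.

w = 0.571

Indifference: w·9 + (1−w)·2 = w·3 + (1−w)·10.
Rearranging, 6·w − 8·(1−w) = 0.
The marginal rate of substitution is 8/6, so w = 8/(6+8) = 0.571.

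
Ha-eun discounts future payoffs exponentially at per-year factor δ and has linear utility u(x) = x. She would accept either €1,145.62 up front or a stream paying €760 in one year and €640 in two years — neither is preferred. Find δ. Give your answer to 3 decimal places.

δ ≈ 0.870

The stream is worth 760δ + 640δ² today, so 760δ + 640δ² = 1145.62.
So 640δ² + 760δ − 1145.62 = 0.
By the quadratic formula (taking the positive root), δ = (−760 + √3510387.20) / 1280 ≈ 0.870.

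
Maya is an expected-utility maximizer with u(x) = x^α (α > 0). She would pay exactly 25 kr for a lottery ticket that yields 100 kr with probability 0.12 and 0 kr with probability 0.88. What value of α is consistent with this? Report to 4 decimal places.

EU(lottery) = 0.12·100^α + 0.88·0 = 0.12·100^α.
Equating: 25^α = 0.12·100^α, i.e. 0.2500^α = 0.12.
Take logs: α = ln 0.12 / ln(25/100) ≈ 1.529447.

α ≈ 1.5294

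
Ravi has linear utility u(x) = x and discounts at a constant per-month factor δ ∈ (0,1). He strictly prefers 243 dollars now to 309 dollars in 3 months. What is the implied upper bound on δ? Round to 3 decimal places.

δ < 0.923

The preference means 243 > δ^3·309.
Hence δ^3 < 243/309 = 0.78641, and x ↦ x^(1/3) is increasing on (0,∞).
δ < 0.78641^(1/3) = 0.923.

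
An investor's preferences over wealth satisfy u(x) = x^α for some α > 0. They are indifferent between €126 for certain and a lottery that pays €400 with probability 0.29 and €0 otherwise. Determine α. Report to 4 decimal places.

The lottery's expected utility is 0.29·u(400) + 0.71·u(0) = 0.29·400^α (since u(0) = 0 for α > 0).
Setting u(126) equal to that: 126^α = 0.29·400^α ⇒ (126/400)^α = 0.29.
Taking logs: α·ln(126/400) = ln(0.29), so α = -1.2378744 / -1.1551826 ≈ 1.0716.

α ≈ 1.0716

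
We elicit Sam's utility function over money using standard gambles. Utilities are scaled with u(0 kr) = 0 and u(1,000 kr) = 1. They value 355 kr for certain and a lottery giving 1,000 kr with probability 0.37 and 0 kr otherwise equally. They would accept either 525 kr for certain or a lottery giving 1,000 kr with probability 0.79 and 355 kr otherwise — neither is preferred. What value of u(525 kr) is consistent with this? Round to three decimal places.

The first gamble pins u(355 kr): it must equal 0.37·1 + 0.63·0 = 0.37.
Then u(525 kr) = 0.79·u(1,000 kr) + 0.21·u(355 kr) = 0.79·1.00 + 0.21·0.37 = 0.8677.

0.868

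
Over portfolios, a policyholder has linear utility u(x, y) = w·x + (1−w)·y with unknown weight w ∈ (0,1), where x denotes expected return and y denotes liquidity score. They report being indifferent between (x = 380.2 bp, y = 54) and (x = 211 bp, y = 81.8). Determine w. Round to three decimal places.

w = 0.141

u(380.2,54) = u(211,81.8) means w·380.2 + (1−w)·54 = w·211 + (1−w)·81.8.
Collecting terms: w·169.2 = (1−w)·27.8.
The marginal rate of substitution is 27.8/169.2, so w = 27.8/(169.2+27.8) = 0.141.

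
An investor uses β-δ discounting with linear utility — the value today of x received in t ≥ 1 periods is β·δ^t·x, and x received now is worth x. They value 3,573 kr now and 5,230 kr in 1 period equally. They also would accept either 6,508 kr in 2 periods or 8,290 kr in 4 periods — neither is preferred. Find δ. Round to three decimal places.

The second indifference involves only future payoffs, so β cancels: β·δ^2·6508 = β·δ^4·8290, giving δ^2 = 6508/8290 = 0.78504, so δ = 0.88603.

δ ≈ 0.886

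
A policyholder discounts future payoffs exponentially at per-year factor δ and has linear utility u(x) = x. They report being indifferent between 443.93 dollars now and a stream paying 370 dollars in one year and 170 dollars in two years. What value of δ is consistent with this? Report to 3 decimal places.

Equating present values: 443.93 = 370δ + 170δ².
That is, 170δ² + 370δ − 443.93 = 0, a quadratic in δ.
The positive root is δ = [−370 + √(370² + 4·170·443.93)] / (2·170) = (−370 + 662.399)/340 ≈ 0.860.

δ ≈ 0.860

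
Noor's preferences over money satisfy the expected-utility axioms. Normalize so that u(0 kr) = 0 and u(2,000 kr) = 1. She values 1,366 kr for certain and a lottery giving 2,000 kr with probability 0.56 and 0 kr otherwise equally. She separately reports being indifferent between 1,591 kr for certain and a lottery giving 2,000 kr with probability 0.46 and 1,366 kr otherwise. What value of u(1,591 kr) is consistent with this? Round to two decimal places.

0.76

The first gamble pins u(1,366 kr): it must equal 0.56·1 + 0.44·0 = 0.56.
Then u(1,591 kr) = 0.46·u(2,000 kr) + 0.54·u(1,366 kr) = 0.46·1.00 + 0.54·0.56 = 0.7624.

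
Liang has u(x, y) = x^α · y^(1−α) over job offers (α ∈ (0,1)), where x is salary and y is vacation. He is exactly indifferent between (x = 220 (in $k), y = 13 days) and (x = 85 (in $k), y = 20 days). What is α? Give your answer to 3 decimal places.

α ≈ 0.312

Set the two utilities equal: 220^α·13^(1−α) = 85^α·20^(1−α).
Rearrange to (220/85)^α = (20/13)^(1−α) and take logs: α·0.950976 = (1−α)·0.430783.
So α/(1−α) = (0.430783)/(0.950976) = 0.452990, and α = 0.452990/1.452990 ≈ 0.312.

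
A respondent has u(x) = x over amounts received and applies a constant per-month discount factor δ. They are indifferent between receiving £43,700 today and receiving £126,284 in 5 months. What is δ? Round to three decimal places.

Equating discounted utilities: u(43700) = δ^5·u(126284) ⇒ δ^5 = u(43700)/u(126284).
With u(x) = x: δ^5 = 43700/126284 = 0.34605.
Taking the 5th root: δ = 0.34605^(1/5) ≈ 0.809.

δ ≈ 0.809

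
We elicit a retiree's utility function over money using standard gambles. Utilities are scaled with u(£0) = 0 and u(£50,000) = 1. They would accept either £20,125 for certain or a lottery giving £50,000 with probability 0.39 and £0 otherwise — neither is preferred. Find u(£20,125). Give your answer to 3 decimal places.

By the standard-gamble method, u(£20,125) is just the indifference probability on the best outcome: 0.39.

0.390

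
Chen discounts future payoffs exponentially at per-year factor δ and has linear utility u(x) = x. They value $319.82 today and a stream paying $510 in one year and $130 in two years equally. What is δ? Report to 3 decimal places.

δ ≈ 0.550

The stream is worth 510δ + 130δ² today, so 510δ + 130δ² = 319.82.
That is, 130δ² + 510δ − 319.82 = 0, a quadratic in δ.
By the quadratic formula (taking the positive root), δ = (−510 + √426406.40) / 260 ≈ 0.550.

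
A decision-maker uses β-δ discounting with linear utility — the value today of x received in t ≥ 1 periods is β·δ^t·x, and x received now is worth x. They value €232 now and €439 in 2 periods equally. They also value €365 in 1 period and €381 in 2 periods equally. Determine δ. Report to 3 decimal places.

The second indifference involves only future payoffs, so β cancels: β·δ^1·365 = β·δ^2·381, giving δ = 365/381 = 0.95801.

δ ≈ 0.958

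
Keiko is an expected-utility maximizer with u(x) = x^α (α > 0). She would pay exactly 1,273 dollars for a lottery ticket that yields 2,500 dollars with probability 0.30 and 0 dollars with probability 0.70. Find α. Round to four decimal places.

α ≈ 1.7839

Since u(0) = 0, the lottery's EU is 0.30·2500^α.
Indifference: 1273^α = 0.30·2500^α, so (1273/2500)^α = 0.30.
Taking logs: α·ln(1273/2500) = ln(0.30), so α = -1.2039728 / -0.6749144 ≈ 1.7839.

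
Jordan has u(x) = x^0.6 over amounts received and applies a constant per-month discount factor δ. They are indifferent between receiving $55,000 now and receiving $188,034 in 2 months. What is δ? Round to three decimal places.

δ ≈ 0.692

Equating discounted utilities: u(55000) = δ^2·u(188034) ⇒ δ^2 = u(55000)/u(188034).
With u(x) = x^0.6: δ^2 = 55000^0.6/188034^0.6 = (55000/188034)^0.6 = 0.47827.
Taking the square root: δ = 0.47827^(1/2) ≈ 0.692.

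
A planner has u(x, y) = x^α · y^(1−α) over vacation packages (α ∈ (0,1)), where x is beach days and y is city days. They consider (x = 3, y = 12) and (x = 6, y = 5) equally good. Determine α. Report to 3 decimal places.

α ≈ 0.558

Set the two utilities equal: 3^α·12^(1−α) = 6^α·5^(1−α).
(3/6)^α = (5/12)^(1−α); take logs: α·ln(3/6) = (1−α)·ln(5/12), i.e. α·-0.693147 = (1−α)·-0.875469.
So α/(1−α) = (-0.875469)/(-0.693147) = 1.263035, and α = 1.263035/2.263035 ≈ 0.558.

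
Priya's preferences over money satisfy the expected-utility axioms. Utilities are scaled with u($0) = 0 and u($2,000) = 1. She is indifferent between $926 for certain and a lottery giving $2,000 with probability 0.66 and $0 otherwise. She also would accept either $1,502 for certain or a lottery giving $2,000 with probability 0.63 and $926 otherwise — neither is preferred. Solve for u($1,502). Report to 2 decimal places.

0.87

First, u($926) = 0.66·u($2,000) + 0.34·u($0) = 0.66.
Then u($1,502) = 0.63·u($2,000) + 0.37·u($926) = 0.63·1.00 + 0.37·0.66 = 0.8742.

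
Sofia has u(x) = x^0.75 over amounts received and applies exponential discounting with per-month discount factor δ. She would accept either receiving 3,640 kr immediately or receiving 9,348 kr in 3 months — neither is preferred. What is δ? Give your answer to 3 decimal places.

δ ≈ 0.790

Equating discounted utilities: u(3640) = δ^3·u(9348) ⇒ δ^3 = u(3640)/u(9348).
Since u(x) = x^0.75, δ^3 = (3640/9348)^0.75 = 0.38939^0.75 = 0.49293.
So δ = 0.49293^(1/3) ≈ 0.790.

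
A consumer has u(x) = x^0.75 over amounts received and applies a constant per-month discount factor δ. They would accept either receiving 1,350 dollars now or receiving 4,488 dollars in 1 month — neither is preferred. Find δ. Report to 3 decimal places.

The payoff in 1 month is discounted by δ, so u(1350) = δ·u(4488) and δ = u(1350)/u(4488).
Since u(x) = x^0.75, δ = (1350/4488)^0.75 = 0.30080^0.75 = 0.40617.

δ ≈ 0.406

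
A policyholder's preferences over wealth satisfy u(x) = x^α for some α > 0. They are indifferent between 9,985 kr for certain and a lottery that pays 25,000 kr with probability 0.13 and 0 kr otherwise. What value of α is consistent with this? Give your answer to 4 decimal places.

Since u(0) = 0, the lottery's EU is 0.13·25000^α.
Equating: 9985^α = 0.13·25000^α, i.e. 0.3994^α = 0.13.
Take logs: α = ln 0.13 / ln(9985/25000) ≈ 2.222967.

α ≈ 2.2230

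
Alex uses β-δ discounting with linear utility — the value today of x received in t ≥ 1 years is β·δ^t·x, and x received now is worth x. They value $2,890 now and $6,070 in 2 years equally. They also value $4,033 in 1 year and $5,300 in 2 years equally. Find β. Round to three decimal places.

From the later pair, β·δ^1·4033 = β·δ^2·5300; dividing through, δ = 4033/5300 = 0.76094.
The first indifference: 2890 = β·δ^2·6070, so β = 2890/(δ^2·6070) = 2890/(0.57903·6070) ≈ 0.822.

β ≈ 0.822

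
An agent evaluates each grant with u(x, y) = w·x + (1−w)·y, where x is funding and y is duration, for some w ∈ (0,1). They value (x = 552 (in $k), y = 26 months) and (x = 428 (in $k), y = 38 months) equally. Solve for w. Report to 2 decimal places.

Equating utilities: w·552 + (1−w)·26 = w·428 + (1−w)·38.
Rearranging, 124·w − 12·(1−w) = 0.
Hence w = 12/(124+12) = 12/136 = 0.09.

w = 0.09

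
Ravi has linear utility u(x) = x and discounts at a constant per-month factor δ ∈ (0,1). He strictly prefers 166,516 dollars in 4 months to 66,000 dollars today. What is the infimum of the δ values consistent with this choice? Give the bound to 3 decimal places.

Comparing present values: 66000 < δ^4·166516.
Hence δ^4 > 66000/166516 = 0.39636, and x ↦ x^(1/4) is increasing on (0,∞).
δ > (66000/166516)^(1/4) ≈ 0.793.

δ > 0.793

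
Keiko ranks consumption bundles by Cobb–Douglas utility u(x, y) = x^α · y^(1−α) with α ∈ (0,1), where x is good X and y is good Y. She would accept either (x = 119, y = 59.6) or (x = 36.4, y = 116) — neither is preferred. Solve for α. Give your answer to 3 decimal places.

Set the two utilities equal: 119^α·59.6^(1−α) = 36.4^α·116^(1−α).
Rearrange to (119/36.4)^α = (116/59.6)^(1−α) and take logs: α·1.184555 = (1−α)·0.665935.
With A = 1.184555 and B = 0.665935: α·A = (1−α)·B, so α = B/(A+B) = 0.665935/1.850490 ≈ 0.360.

α ≈ 0.360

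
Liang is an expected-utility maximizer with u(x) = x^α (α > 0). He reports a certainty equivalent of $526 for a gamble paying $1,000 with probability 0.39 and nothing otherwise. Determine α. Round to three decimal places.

α ≈ 1.466

Since u(0) = 0, the lottery's EU is 0.39·1000^α.
Equating: 526^α = 0.39·1000^α, i.e. 0.5260^α = 0.39.
Taking logs: α·ln(526/1000) = ln(0.39), so α = -0.941609 / -0.642454 ≈ 1.466.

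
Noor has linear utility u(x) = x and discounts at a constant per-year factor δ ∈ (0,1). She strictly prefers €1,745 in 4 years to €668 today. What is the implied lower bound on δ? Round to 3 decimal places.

Under u(x) = x this choice says 668 < δ^4·1745.
Dividing by 1745: δ^4 > 0.38281. Both sides are positive, so the 4th root keeps the direction.
δ > 0.38281^(1/4) = 0.787.

δ > 0.787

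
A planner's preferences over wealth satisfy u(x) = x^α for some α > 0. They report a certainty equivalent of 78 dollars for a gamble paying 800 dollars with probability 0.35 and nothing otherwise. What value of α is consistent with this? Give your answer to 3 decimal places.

α ≈ 0.451

The lottery's expected utility is 0.35·u(800) + 0.65·u(0) = 0.35·800^α (since u(0) = 0 for α > 0).
Setting u(78) equal to that: 78^α = 0.35·800^α ⇒ (78/800)^α = 0.35.
Taking logs: α·ln(78/800) = ln(0.35), so α = -1.049822 / -2.327903 ≈ 0.451.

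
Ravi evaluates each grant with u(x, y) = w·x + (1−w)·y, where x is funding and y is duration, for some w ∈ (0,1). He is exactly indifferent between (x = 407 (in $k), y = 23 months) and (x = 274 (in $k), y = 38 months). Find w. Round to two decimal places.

u(407,23) = u(274,38) means w·407 + (1−w)·23 = w·274 + (1−w)·38.
Collecting terms: w·133 = (1−w)·15.
The marginal rate of substitution is 15/133, so w = 15/(133+15) = 0.10.

w = 0.10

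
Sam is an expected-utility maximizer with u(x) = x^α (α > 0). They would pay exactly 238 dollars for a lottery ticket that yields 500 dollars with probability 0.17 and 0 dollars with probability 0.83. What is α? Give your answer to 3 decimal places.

Since u(0) = 0, the lottery's EU is 0.17·500^α.
Equating: 238^α = 0.17·500^α, i.e. 0.4760^α = 0.17.
Take logs: α = ln 0.17 / ln(238/500) ≈ 2.38700.

α ≈ 2.387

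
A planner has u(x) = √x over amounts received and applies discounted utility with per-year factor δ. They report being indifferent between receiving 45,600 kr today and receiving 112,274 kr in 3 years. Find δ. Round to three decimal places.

δ ≈ 0.861

Equating discounted utilities: u(45600) = δ^3·u(112274) ⇒ δ^3 = u(45600)/u(112274).
Since u(x) = √x, δ^3 = √(45600/112274) = 0.63730.
Taking the cube root: δ = 0.63730^(1/3) ≈ 0.861.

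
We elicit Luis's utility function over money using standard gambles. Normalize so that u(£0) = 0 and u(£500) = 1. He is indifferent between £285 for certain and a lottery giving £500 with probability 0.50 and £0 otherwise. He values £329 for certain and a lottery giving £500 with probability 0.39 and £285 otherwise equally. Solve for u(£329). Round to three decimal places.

The first gamble pins u(£285): it must equal 0.50·1 + 0.50·0 = 0.50.
Then u(£329) = 0.39·u(£500) + 0.61·u(£285) = 0.39·1.00 + 0.61·0.50 = 0.6950.

0.695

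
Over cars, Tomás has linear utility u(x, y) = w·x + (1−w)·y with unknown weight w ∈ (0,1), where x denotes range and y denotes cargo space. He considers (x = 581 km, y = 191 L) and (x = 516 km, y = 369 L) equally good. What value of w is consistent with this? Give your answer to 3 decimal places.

Equating utilities: w·581 + (1−w)·191 = w·516 + (1−w)·369.
w·(581−516) = (1−w)·(369−191), i.e. w·65 = (1−w)·178.
Hence w = 178/(65+178) = 178/243 = 0.733.

w = 0.733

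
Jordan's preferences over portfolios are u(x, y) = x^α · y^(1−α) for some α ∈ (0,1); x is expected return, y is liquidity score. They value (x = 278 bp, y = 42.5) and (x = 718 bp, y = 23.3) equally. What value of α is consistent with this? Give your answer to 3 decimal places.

The Cobb–Douglas utilities coincide, so 278^α·42.5^(1−α) = 718^α·23.3^(1−α).
(278/718)^α = (23.3/42.5)^(1−α); take logs: α·ln(278/718) = (1−α)·ln(23.3/42.5), i.e. α·-0.948848 = (1−α)·-0.601051.
With A = -0.948848 and B = -0.601051: α·A = (1−α)·B, so α = B/(A+B) = -0.601051/-1.549899 ≈ 0.388.

α ≈ 0.388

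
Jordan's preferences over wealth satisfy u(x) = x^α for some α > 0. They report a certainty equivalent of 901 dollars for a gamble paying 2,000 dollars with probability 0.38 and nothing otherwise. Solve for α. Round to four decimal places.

α ≈ 1.2134

Since u(0) = 0, the lottery's EU is 0.38·2000^α.
Setting u(901) equal to that: 901^α = 0.38·2000^α ⇒ (901/2000)^α = 0.38.
α = ln(0.38) / ln(901/2000) = -0.9675840/-0.7973972 ≈ 1.2134.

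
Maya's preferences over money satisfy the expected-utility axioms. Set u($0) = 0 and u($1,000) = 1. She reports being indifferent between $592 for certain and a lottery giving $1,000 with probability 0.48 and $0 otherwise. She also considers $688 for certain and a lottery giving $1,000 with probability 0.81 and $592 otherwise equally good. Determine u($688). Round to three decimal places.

The first gamble pins u($592): it must equal 0.48·1 + 0.52·0 = 0.48.
The second indifference gives u($688) = 0.81·u($1,000) + 0.19·u($592) = 0.81·1.00 + 0.19·0.48 = 0.9012.

0.901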